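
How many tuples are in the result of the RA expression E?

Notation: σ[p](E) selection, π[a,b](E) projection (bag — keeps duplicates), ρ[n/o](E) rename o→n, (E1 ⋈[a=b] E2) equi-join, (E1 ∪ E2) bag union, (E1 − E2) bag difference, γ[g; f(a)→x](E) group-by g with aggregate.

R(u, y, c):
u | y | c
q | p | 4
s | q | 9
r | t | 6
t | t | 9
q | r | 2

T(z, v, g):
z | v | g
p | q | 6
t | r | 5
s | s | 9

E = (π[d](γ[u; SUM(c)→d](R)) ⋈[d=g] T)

Subexpression sizes:
  R → 5
  γ[u; SUM(c)→d](R) → 4
  π[d](γ[u; SUM(c)→d](R)) → 4
  T → 3
  (π[d](γ[u; SUM(c)→d](R)) ⋈[d=g] T) → 4

|E| = 4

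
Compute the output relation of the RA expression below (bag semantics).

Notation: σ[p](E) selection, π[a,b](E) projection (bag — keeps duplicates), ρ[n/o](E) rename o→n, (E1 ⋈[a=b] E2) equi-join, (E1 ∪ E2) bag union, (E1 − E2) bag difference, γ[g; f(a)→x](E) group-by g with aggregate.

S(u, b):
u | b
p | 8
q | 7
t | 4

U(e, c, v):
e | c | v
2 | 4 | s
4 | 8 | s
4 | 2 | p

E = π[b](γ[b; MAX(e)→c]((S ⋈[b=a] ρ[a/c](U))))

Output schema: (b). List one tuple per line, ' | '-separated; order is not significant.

Subexpression sizes:
  S → 3
  U → 3
  ρ[a/c](U) → 3
  (S ⋈[b=a] ρ[a/c](U)) → 2
  γ[b; MAX(e)→c]((S ⋈[b=a] ρ[a/c](U))) → 2
  π[b](γ[b; MAX(e)→c]((S ⋈[b=a] ρ[a/c](U)))) → 2

== RESULT ==
b
4
8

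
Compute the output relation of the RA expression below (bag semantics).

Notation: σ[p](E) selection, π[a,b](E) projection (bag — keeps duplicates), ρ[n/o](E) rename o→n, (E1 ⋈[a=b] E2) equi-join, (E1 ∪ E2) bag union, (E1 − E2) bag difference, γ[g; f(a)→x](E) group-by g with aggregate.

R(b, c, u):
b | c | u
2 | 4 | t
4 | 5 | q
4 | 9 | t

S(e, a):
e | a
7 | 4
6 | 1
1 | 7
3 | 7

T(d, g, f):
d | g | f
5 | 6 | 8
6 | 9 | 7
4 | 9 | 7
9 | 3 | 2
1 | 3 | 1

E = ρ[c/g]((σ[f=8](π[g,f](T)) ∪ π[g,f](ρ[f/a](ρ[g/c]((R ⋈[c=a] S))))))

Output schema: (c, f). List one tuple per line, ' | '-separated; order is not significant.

Subexpression sizes:
  T → 5
  π[g,f](T) → 5
  σ[f=8](π[g,f](T)) → 1
  R → 3
  S → 4
  (R ⋈[c=a] S) → 1
  ρ[g/c]((R ⋈[c=a] S)) → 1
  ρ[f/a](ρ[g/c]((R ⋈[c=a] S))) → 1
  π[g,f](ρ[f/a](ρ[g/c]((R ⋈[c=a] S)))) → 1
  (σ[f=8](π[g,f](T)) ∪ π[g,f](ρ[f/a](ρ[g/c]((R ⋈[c=a] S))))) → 2
  ρ[c/g]((σ[f=8](π[g,f](T)) ∪ π[g,f](ρ[f/a](ρ[g/c]((R ⋈[c=a] S)))))) → 2

== RESULT ==
c | f
4 | 4
6 | 8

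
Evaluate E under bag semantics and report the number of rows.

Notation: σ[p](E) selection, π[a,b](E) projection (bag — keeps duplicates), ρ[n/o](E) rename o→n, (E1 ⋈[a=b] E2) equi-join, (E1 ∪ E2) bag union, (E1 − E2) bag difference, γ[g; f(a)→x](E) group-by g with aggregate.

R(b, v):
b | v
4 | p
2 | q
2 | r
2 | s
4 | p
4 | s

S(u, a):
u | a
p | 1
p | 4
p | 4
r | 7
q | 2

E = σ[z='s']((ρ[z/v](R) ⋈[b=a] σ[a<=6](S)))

Stepwise |·|:
  R → 6
  ρ[z/v](R) → 6
  S → 5
  σ[a<=6](S) → 4
  (ρ[z/v](R) ⋈[b=a] σ[a<=6](S)) → 9
  σ[z='s']((ρ[z/v](R) ⋈[b=a] σ[a<=6](S))) → 3

|E| = 3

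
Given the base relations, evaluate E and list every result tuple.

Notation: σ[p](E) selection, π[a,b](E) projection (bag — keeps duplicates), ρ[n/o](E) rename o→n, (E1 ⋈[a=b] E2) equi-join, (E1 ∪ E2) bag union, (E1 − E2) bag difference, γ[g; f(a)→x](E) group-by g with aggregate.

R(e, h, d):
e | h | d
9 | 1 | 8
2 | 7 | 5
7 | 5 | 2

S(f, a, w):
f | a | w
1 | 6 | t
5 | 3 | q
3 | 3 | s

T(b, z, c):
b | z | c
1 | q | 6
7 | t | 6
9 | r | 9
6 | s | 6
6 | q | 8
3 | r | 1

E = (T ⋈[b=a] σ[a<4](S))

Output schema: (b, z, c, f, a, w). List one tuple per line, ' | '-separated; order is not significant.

Subexpression sizes:
  T → 6
  S → 3
  σ[a<4](S) → 2
  (T ⋈[b=a] σ[a<4](S)) → 2

== RESULT ==
b | z | c | f | a | w
3 | r | 1 | 3 | 3 | s
3 | r | 1 | 5 | 3 | q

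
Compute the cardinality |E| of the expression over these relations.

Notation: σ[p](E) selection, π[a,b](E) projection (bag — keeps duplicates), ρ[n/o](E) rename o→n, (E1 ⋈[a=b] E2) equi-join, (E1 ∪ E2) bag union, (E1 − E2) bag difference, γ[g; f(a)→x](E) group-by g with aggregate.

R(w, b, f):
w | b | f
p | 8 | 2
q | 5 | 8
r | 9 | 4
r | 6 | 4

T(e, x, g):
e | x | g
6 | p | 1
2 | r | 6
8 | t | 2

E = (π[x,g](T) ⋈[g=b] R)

Stepwise |·|:
  T → 3
  π[x,g](T) → 3
  R → 4
  (π[x,g](T) ⋈[g=b] R) → 1

|E| = 1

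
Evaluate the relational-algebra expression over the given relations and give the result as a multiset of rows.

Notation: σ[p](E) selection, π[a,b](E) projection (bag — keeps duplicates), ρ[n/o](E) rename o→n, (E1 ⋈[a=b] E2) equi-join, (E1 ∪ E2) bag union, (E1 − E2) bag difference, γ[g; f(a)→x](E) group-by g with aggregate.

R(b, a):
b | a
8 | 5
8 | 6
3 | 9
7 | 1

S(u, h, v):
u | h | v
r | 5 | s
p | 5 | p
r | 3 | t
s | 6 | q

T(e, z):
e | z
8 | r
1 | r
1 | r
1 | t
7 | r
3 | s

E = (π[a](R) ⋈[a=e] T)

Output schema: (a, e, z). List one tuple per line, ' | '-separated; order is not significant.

Per-node cardinality:
  R → 4
  π[a](R) → 4
  T → 6
  (π[a](R) ⋈[a=e] T) → 3

== RESULT ==
a | e | z
1 | 1 | r
1 | 1 | r
1 | 1 | t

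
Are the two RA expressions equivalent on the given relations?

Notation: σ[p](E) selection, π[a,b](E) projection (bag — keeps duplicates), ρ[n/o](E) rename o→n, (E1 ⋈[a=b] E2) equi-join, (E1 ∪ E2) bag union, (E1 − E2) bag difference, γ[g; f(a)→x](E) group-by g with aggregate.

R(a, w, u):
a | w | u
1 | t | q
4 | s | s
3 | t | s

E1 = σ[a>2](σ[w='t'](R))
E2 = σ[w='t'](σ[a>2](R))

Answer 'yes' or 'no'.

E1 stepwise |·|:
  R → 3
  σ[w='t'](R) → 2
  σ[a>2](σ[w='t'](R)) → 1
E2 stepwise |·|:
  R → 3
  σ[a>2](R) → 2
  σ[w='t'](σ[a>2](R)) → 1

E1 and E2 produce the same multiset:
a | w | u
3 | t | s

yes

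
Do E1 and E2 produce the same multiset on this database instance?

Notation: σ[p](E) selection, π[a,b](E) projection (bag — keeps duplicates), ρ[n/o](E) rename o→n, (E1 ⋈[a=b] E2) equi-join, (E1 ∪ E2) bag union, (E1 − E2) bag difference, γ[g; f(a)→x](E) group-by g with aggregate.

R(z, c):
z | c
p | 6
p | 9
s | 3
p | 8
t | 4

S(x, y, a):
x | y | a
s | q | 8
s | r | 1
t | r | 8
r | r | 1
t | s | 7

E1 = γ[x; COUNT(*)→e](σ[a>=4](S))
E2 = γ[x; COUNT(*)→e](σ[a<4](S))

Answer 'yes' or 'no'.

E1 subexpression sizes:
  S → 5
  σ[a>=4](S) → 3
  γ[x; COUNT(*)→e](σ[a>=4](S)) → 2
E2 subexpression sizes:
  S → 5
  σ[a<4](S) → 2
  γ[x; COUNT(*)→e](σ[a<4](S)) → 2

E1 result:
x | e
s | 1
t | 2
E2 result:
x | e
r | 1
s | 1
Witness: ('r', 1) appears 0× in E1 but 1× in E2.

no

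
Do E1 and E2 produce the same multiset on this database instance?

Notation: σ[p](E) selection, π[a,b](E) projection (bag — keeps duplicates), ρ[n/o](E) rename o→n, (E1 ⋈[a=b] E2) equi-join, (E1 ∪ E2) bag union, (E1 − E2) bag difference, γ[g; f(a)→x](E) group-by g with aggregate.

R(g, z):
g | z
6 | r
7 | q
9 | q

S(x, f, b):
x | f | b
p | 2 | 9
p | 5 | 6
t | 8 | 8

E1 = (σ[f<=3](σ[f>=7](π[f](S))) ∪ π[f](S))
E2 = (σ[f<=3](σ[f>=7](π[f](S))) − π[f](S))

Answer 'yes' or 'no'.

E1 subexpression sizes:
  S → 3
  π[f](S) → 3
  σ[f>=7](π[f](S)) → 1
  σ[f<=3](σ[f>=7](π[f](S))) → 0
  S → 3
  π[f](S) → 3
  (σ[f<=3](σ[f>=7](π[f](S))) ∪ π[f](S)) → 3
E2 subexpression sizes:
  S → 3
  π[f](S) → 3
  σ[f>=7](π[f](S)) → 1
  σ[f<=3](σ[f>=7](π[f](S))) → 0
  S → 3
  π[f](S) → 3
  (σ[f<=3](σ[f>=7](π[f](S))) − π[f](S)) → 0

E1 result:
f
2
5
8
E2 result:
f
(0 rows)
Witness: (2,) appears 1× in E1 but 0× in E2.

no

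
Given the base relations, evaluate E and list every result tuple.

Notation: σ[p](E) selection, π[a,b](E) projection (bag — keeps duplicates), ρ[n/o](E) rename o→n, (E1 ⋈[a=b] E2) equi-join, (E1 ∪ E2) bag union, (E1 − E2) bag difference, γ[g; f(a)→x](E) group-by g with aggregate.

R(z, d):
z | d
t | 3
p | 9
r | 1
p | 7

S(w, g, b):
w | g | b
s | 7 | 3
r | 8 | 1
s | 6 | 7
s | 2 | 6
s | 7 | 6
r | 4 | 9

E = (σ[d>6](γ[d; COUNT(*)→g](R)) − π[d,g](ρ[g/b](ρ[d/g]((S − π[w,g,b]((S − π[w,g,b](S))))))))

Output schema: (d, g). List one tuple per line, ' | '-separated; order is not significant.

Subexpression sizes:
  R → 4
  γ[d; COUNT(*)→g](R) → 4
  σ[d>6](γ[d; COUNT(*)→g](R)) → 2
  S → 6
  S → 6
  S → 6
  π[w,g,b](S) → 6
  (S − π[w,g,b](S)) → 0
  π[w,g,b]((S − π[w,g,b](S))) → 0
  (S − π[w,g,b]((S − π[w,g,b](S)))) → 6
  ρ[d/g]((S − π[w,g,b]((S − π[w,g,b](S))))) → 6
  ρ[g/b](ρ[d/g]((S − π[w,g,b]((S − π[w,g,b](S)))))) → 6
  π[d,g](ρ[g/b](ρ[d/g]((S − π[w,g,b]((S − π[w,g,b](S))))))) → 6
  (σ[d>6](γ[d; COUNT(*)→g](R)) − π[d,g](ρ[g/b](ρ[d/g]((S − π[w,g,b]((S − π[w,g,b](S)))))))) → 2

== RESULT ==
d | g
7 | 1
9 | 1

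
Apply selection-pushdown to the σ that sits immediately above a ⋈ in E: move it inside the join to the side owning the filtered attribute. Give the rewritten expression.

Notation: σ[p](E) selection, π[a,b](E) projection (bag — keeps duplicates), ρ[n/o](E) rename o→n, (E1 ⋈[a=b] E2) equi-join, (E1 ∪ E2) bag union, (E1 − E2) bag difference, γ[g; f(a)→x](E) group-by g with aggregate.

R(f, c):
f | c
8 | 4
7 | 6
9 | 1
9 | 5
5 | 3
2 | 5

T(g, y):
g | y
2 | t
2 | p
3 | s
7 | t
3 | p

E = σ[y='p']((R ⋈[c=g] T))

σ filters on y, owned by the right side.
E' = (R ⋈[c=g] σ[y='p'](T))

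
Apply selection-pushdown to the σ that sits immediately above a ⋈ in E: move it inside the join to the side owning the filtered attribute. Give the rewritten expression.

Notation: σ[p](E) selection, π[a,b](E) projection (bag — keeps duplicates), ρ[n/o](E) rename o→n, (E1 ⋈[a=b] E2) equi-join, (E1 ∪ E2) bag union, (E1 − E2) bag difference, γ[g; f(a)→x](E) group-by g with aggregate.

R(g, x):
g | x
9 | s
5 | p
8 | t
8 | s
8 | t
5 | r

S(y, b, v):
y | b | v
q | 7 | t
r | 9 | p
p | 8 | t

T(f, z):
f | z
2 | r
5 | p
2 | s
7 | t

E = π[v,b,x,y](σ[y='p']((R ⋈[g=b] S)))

σ filters on y, owned by the right side.
E' = π[v,b,x,y]((R ⋈[g=b] σ[y='p'](S)))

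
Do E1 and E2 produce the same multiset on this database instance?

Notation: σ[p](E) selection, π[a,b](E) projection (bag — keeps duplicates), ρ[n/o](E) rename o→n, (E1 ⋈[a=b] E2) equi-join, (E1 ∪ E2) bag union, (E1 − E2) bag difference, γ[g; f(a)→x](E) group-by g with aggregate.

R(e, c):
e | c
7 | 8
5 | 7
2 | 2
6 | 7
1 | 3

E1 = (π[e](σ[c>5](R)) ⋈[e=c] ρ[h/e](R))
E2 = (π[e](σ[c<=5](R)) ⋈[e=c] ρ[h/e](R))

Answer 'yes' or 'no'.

E1 subexpression sizes:
  R → 5
  σ[c>5](R) → 3
  π[e](σ[c>5](R)) → 3
  R → 5
  ρ[h/e](R) → 5
  (π[e](σ[c>5](R)) ⋈[e=c] ρ[h/e](R)) → 2
E2 subexpression sizes:
  R → 5
  σ[c<=5](R) → 2
  π[e](σ[c<=5](R)) → 2
  R → 5
  ρ[h/e](R) → 5
  (π[e](σ[c<=5](R)) ⋈[e=c] ρ[h/e](R)) → 1

E1 result:
e | h | c
7 | 5 | 7
7 | 6 | 7
E2 result:
e | h | c
2 | 2 | 2
Witness: (7, 6, 7) appears 1× in E1 but 0× in E2.

no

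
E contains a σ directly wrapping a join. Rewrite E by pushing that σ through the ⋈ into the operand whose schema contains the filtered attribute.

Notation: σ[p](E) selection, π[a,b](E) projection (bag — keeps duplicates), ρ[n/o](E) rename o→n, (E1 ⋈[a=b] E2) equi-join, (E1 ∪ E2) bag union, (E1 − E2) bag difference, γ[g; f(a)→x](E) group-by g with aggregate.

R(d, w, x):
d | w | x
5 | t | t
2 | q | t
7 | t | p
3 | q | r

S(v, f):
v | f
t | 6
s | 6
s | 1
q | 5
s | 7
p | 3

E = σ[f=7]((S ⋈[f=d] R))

σ filters on f, owned by the left side.
E' = (σ[f=7](S) ⋈[f=d] R)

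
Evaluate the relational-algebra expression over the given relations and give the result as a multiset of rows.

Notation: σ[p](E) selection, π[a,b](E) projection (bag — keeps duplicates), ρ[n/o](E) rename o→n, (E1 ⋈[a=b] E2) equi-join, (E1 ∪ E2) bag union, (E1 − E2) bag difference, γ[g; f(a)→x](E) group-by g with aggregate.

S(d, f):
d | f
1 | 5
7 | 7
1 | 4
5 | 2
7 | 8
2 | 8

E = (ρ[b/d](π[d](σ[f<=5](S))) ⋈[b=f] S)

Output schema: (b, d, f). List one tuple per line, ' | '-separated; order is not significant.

Per-node cardinality:
  S → 6
  σ[f<=5](S) → 3
  π[d](σ[f<=5](S)) → 3
  ρ[b/d](π[d](σ[f<=5](S))) → 3
  S → 6
  (ρ[b/d](π[d](σ[f<=5](S))) ⋈[b=f] S) → 1

== RESULT ==
b | d | f
5 | 1 | 5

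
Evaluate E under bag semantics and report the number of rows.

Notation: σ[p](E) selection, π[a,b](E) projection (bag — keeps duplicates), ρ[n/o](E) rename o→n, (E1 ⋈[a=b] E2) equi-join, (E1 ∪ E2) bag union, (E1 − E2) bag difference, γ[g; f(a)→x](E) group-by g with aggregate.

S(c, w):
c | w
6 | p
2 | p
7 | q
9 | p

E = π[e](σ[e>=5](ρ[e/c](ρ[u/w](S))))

Stepwise |·|:
  S → 4
  ρ[u/w](S) → 4
  ρ[e/c](ρ[u/w](S)) → 4
  σ[e>=5](ρ[e/c](ρ[u/w](S))) → 3
  π[e](σ[e>=5](ρ[e/c](ρ[u/w](S)))) → 3

|E| = 3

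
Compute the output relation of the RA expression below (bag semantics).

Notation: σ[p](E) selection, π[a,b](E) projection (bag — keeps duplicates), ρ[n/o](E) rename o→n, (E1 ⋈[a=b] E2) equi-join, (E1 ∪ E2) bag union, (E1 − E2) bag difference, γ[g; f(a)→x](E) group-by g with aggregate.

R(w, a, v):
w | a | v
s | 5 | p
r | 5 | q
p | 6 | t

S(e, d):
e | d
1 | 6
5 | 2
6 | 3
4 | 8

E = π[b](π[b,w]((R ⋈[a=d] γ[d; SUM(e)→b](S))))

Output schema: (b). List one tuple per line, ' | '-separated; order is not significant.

Stepwise |·|:
  R → 3
  S → 4
  γ[d; SUM(e)→b](S) → 4
  (R ⋈[a=d] γ[d; SUM(e)→b](S)) → 1
  π[b,w]((R ⋈[a=d] γ[d; SUM(e)→b](S))) → 1
  π[b](π[b,w]((R ⋈[a=d] γ[d; SUM(e)→b](S)))) → 1

== RESULT ==
b
1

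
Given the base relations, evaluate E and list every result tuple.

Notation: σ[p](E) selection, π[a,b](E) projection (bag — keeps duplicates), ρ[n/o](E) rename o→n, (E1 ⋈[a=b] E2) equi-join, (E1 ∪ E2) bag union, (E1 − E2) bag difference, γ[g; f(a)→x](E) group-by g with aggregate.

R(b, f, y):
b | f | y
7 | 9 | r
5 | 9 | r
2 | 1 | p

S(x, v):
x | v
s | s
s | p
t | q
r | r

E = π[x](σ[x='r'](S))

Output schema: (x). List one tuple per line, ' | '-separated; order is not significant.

Stepwise |·|:
  S → 4
  σ[x='r'](S) → 1
  π[x](σ[x='r'](S)) → 1

== RESULT ==
x
r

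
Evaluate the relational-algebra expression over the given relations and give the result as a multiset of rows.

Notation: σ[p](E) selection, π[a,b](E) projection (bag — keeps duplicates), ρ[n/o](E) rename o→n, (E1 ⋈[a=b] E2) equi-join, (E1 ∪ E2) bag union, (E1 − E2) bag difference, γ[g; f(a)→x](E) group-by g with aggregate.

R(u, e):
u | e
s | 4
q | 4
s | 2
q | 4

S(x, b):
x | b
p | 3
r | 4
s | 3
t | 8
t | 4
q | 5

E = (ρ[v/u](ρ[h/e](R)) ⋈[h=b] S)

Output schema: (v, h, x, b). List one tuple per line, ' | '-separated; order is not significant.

Row counts bottom-up:
  R → 4
  ρ[h/e](R) → 4
  ρ[v/u](ρ[h/e](R)) → 4
  S → 6
  (ρ[v/u](ρ[h/e](R)) ⋈[h=b] S) → 6

== RESULT ==
v | h | x | b
q | 4 | r | 4
q | 4 | r | 4
q | 4 | t | 4
q | 4 | t | 4
s | 4 | r | 4
s | 4 | t | 4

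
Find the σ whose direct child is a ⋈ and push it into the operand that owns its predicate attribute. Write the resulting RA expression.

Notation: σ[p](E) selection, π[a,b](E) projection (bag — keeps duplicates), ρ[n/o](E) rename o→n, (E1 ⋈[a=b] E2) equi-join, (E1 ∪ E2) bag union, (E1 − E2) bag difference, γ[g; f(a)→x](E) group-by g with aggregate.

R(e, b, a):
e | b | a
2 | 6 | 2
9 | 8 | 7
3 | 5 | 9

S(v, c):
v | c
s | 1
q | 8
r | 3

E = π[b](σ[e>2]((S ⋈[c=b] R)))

σ filters on e, owned by the right side.
E' = π[b]((S ⋈[c=b] σ[e>2](R)))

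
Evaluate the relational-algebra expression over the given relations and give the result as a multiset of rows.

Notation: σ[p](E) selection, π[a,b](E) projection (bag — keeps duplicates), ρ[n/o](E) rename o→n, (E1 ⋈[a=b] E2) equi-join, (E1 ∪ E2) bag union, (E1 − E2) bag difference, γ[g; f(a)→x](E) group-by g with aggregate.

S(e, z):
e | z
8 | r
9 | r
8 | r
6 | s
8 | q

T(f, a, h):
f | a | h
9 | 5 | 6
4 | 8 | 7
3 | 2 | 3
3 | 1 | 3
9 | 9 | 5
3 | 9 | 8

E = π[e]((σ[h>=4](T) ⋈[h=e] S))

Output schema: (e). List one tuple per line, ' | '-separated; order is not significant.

Per-node cardinality:
  T → 6
  σ[h>=4](T) → 4
  S → 5
  (σ[h>=4](T) ⋈[h=e] S) → 4
  π[e]((σ[h>=4](T) ⋈[h=e] S)) → 4

== RESULT ==
e
6
8
8
8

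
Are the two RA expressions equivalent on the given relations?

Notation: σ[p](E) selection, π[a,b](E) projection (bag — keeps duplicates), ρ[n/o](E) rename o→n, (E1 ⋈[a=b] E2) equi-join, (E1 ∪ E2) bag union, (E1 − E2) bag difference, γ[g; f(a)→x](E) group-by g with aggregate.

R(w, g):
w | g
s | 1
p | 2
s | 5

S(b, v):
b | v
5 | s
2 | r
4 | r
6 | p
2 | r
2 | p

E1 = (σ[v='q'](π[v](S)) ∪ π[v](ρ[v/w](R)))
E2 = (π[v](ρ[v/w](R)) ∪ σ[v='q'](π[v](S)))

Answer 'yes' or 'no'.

E1 stepwise |·|:
  S → 6
  π[v](S) → 6
  σ[v='q'](π[v](S)) → 0
  R → 3
  ρ[v/w](R) → 3
  π[v](ρ[v/w](R)) → 3
  (σ[v='q'](π[v](S)) ∪ π[v](ρ[v/w](R))) → 3
E2 stepwise |·|:
  R → 3
  ρ[v/w](R) → 3
  π[v](ρ[v/w](R)) → 3
  S → 6
  π[v](S) → 6
  σ[v='q'](π[v](S)) → 0
  (π[v](ρ[v/w](R)) ∪ σ[v='q'](π[v](S))) → 3

E1 and E2 produce the same multiset:
v
p
s
s

yes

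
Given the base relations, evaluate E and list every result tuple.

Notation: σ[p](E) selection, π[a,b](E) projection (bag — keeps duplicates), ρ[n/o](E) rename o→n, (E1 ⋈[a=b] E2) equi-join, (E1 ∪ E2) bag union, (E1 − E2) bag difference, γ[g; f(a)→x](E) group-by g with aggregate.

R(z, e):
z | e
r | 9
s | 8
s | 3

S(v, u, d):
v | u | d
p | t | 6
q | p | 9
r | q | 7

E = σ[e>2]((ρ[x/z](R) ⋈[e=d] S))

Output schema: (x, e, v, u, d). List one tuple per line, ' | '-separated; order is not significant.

Stepwise |·|:
  R → 3
  ρ[x/z](R) → 3
  S → 3
  (ρ[x/z](R) ⋈[e=d] S) → 1
  σ[e>2]((ρ[x/z](R) ⋈[e=d] S)) → 1

== RESULT ==
x | e | v | u | d
r | 9 | q | p | 9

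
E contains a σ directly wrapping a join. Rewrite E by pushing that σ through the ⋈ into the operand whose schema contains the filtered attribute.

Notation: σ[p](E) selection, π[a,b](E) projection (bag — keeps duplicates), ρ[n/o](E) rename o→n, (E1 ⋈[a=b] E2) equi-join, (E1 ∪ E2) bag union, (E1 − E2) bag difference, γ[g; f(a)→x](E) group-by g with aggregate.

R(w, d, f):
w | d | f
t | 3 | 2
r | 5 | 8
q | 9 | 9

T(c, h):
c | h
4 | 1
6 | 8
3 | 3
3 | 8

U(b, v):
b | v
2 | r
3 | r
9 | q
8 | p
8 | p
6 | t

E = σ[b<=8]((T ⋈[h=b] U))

σ filters on b, owned by the right side.
E' = (T ⋈[h=b] σ[b<=8](U))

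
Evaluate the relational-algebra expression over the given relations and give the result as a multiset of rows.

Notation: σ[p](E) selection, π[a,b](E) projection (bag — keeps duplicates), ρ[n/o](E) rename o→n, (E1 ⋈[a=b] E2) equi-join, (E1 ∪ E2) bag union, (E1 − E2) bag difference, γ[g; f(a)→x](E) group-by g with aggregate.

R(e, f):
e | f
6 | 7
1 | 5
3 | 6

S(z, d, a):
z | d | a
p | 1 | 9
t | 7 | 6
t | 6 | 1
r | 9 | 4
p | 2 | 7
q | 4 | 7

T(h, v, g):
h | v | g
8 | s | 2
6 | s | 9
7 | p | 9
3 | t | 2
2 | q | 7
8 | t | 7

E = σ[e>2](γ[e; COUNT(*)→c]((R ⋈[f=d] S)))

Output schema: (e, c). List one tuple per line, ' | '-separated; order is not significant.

Per-node cardinality:
  R → 3
  S → 6
  (R ⋈[f=d] S) → 2
  γ[e; COUNT(*)→c]((R ⋈[f=d] S)) → 2
  σ[e>2](γ[e; COUNT(*)→c]((R ⋈[f=d] S))) → 2

== RESULT ==
e | c
3 | 1
6 | 1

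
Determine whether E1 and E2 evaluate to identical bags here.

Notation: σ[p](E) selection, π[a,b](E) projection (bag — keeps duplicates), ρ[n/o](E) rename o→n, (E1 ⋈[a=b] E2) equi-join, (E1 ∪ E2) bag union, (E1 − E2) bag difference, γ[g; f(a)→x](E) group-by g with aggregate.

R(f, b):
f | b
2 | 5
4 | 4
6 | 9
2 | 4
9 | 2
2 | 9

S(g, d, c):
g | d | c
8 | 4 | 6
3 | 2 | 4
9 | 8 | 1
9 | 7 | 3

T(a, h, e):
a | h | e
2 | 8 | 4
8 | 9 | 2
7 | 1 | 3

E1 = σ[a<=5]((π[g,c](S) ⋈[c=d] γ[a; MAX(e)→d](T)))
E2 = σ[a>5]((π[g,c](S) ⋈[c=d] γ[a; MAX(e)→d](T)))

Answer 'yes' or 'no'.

E1 per-node cardinality:
  S → 4
  π[g,c](S) → 4
  T → 3
  γ[a; MAX(e)→d](T) → 3
  (π[g,c](S) ⋈[c=d] γ[a; MAX(e)→d](T)) → 2
  σ[a<=5]((π[g,c](S) ⋈[c=d] γ[a; MAX(e)→d](T))) → 1
E2 per-node cardinality:
  S → 4
  π[g,c](S) → 4
  T → 3
  γ[a; MAX(e)→d](T) → 3
  (π[g,c](S) ⋈[c=d] γ[a; MAX(e)→d](T)) → 2
  σ[a>5]((π[g,c](S) ⋈[c=d] γ[a; MAX(e)→d](T))) → 1

E1 result:
g | c | a | d
3 | 4 | 2 | 4
E2 result:
g | c | a | d
9 | 3 | 7 | 3
Witness: (9, 3, 7, 3) appears 0× in E1 but 1× in E2.

no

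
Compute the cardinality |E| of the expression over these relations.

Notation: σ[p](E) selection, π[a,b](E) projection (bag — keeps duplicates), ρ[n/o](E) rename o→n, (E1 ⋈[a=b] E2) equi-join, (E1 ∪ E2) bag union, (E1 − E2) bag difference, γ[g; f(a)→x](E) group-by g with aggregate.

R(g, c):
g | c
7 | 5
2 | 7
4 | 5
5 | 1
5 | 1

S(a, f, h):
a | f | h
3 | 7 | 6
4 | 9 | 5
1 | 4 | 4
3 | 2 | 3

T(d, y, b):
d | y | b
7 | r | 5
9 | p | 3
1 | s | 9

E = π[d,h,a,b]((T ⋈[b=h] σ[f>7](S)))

Stepwise |·|:
  T → 3
  S → 4
  σ[f>7](S) → 1
  (T ⋈[b=h] σ[f>7](S)) → 1
  π[d,h,a,b]((T ⋈[b=h] σ[f>7](S))) → 1

|E| = 1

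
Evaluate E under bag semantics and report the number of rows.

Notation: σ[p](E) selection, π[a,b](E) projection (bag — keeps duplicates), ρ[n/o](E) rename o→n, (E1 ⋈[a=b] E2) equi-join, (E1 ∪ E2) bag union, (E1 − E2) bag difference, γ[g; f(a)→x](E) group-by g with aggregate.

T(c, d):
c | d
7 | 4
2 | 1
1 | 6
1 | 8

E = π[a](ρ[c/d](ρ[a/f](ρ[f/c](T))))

Row counts bottom-up:
  T → 4
  ρ[f/c](T) → 4
  ρ[a/f](ρ[f/c](T)) → 4
  ρ[c/d](ρ[a/f](ρ[f/c](T))) → 4
  π[a](ρ[c/d](ρ[a/f](ρ[f/c](T)))) → 4

|E| = 4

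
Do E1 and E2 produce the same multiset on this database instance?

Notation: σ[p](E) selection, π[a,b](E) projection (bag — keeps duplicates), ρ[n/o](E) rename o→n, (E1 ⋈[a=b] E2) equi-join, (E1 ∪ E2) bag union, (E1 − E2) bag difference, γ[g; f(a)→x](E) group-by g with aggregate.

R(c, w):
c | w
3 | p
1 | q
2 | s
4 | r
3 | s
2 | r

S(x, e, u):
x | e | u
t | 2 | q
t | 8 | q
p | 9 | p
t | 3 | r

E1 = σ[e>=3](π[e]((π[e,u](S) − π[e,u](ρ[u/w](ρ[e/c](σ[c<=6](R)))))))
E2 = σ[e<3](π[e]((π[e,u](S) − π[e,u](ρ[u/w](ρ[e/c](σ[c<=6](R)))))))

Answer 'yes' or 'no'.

E1 row counts bottom-up:
  S → 4
  π[e,u](S) → 4
  R → 6
  σ[c<=6](R) → 6
  ρ[e/c](σ[c<=6](R)) → 6
  ρ[u/w](ρ[e/c](σ[c<=6](R))) → 6
  π[e,u](ρ[u/w](ρ[e/c](σ[c<=6](R)))) → 6
  (π[e,u](S) − π[e,u](ρ[u/w](ρ[e/c](σ[c<=6](R))))) → 4
  π[e]((π[e,u](S) − π[e,u](ρ[u/w](ρ[e/c](σ[c<=6](R)))))) → 4
  σ[e>=3](π[e]((π[e,u](S) − π[e,u](ρ[u/w](ρ[e/c](σ[c<=6](R))))))) → 3
E2 row counts bottom-up:
  S → 4
  π[e,u](S) → 4
  R → 6
  σ[c<=6](R) → 6
  ρ[e/c](σ[c<=6](R)) → 6
  ρ[u/w](ρ[e/c](σ[c<=6](R))) → 6
  π[e,u](ρ[u/w](ρ[e/c](σ[c<=6](R)))) → 6
  (π[e,u](S) − π[e,u](ρ[u/w](ρ[e/c](σ[c<=6](R))))) → 4
  π[e]((π[e,u](S) − π[e,u](ρ[u/w](ρ[e/c](σ[c<=6](R)))))) → 4
  σ[e<3](π[e]((π[e,u](S) − π[e,u](ρ[u/w](ρ[e/c](σ[c<=6](R))))))) → 1

E1 result:
e
3
8
9
E2 result:
e
2
Witness: (8,) appears 1× in E1 but 0× in E2.

no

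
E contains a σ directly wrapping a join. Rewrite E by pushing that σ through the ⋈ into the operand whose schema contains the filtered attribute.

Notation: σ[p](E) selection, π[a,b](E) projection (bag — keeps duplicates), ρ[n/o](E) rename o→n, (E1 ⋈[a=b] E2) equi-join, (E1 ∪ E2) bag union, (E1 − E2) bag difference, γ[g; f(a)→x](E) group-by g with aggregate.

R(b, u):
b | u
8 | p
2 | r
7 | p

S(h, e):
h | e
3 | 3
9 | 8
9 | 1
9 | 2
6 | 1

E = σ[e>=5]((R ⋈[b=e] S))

σ filters on e, owned by the right side.
E' = (R ⋈[b=e] σ[e>=5](S))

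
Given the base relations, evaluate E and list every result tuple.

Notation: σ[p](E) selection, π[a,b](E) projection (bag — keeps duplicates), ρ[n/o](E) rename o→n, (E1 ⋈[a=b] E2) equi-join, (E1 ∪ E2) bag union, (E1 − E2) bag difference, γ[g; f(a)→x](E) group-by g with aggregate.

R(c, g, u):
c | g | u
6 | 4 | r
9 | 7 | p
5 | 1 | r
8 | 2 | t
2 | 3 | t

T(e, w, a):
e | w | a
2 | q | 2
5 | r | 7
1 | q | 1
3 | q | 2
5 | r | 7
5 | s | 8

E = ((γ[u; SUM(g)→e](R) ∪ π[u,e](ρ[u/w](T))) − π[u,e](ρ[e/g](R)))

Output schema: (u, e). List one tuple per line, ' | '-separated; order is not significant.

Per-node cardinality:
  R → 5
  γ[u; SUM(g)→e](R) → 3
  T → 6
  ρ[u/w](T) → 6
  π[u,e](ρ[u/w](T)) → 6
  (γ[u; SUM(g)→e](R) ∪ π[u,e](ρ[u/w](T))) → 9
  R → 5
  ρ[e/g](R) → 5
  π[u,e](ρ[e/g](R)) → 5
  ((γ[u; SUM(g)→e](R) ∪ π[u,e](ρ[u/w](T))) − π[u,e](ρ[e/g](R))) → 8

== RESULT ==
u | e
q | 1
q | 2
q | 3
r | 5
r | 5
r | 5
s | 5
t | 5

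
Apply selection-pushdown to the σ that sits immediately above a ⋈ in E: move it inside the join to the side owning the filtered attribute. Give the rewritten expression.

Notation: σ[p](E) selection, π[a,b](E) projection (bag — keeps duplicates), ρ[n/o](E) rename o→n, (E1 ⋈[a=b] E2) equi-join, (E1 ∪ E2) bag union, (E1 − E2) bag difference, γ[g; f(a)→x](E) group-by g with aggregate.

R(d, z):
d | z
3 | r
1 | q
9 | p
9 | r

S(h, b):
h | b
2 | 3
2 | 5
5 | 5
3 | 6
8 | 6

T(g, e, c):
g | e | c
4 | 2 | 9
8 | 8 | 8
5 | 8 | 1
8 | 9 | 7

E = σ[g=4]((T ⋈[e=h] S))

σ filters on g, owned by the left side.
E' = (σ[g=4](T) ⋈[e=h] S)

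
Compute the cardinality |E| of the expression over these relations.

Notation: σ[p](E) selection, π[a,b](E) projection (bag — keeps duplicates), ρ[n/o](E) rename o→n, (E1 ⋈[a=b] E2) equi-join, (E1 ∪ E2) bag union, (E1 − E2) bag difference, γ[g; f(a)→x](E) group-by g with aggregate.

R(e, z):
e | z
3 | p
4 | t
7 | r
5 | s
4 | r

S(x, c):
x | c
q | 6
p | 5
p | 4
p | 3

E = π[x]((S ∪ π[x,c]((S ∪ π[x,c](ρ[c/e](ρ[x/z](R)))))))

Subexpression sizes:
  S → 4
  S → 4
  R → 5
  ρ[x/z](R) → 5
  ρ[c/e](ρ[x/z](R)) → 5
  π[x,c](ρ[c/e](ρ[x/z](R))) → 5
  (S ∪ π[x,c](ρ[c/e](ρ[x/z](R)))) → 9
  π[x,c]((S ∪ π[x,c](ρ[c/e](ρ[x/z](R))))) → 9
  (S ∪ π[x,c]((S ∪ π[x,c](ρ[c/e](ρ[x/z](R)))))) → 13
  π[x]((S ∪ π[x,c]((S ∪ π[x,c](ρ[c/e](ρ[x/z](R))))))) → 13

|E| = 13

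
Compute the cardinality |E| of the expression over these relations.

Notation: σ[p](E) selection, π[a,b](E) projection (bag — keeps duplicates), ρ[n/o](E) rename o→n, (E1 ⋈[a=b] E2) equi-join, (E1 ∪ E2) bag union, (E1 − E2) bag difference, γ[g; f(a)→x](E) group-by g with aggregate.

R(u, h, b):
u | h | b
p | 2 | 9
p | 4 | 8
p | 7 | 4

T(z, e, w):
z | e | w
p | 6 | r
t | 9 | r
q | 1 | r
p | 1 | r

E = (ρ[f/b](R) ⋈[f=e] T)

Row counts bottom-up:
  R → 3
  ρ[f/b](R) → 3
  T → 4
  (ρ[f/b](R) ⋈[f=e] T) → 1

|E| = 1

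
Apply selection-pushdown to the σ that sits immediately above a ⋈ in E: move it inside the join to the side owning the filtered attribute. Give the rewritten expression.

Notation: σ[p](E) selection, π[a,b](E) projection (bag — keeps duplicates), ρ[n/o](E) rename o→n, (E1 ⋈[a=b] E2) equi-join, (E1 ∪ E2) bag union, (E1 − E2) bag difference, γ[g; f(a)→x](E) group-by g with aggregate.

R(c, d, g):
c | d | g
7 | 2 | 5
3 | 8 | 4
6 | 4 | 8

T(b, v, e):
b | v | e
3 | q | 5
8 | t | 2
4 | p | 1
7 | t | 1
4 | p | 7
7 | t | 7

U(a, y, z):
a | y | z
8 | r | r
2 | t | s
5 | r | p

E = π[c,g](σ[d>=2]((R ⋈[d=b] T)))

σ filters on d, owned by the left side.
E' = π[c,g]((σ[d>=2](R) ⋈[d=b] T))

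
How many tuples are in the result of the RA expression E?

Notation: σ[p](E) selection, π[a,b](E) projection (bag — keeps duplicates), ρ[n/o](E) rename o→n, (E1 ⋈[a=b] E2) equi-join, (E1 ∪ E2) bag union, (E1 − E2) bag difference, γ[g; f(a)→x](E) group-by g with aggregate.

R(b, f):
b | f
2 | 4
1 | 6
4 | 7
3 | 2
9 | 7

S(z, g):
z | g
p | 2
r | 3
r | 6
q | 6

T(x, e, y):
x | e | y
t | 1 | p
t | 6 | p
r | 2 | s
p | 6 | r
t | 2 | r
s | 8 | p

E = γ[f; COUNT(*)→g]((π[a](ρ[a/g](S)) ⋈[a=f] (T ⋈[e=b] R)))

Row counts bottom-up:
  S → 4
  ρ[a/g](S) → 4
  π[a](ρ[a/g](S)) → 4
  T → 6
  R → 5
  (T ⋈[e=b] R) → 3
  (π[a](ρ[a/g](S)) ⋈[a=f] (T ⋈[e=b] R)) → 2
  γ[f; COUNT(*)→g]((π[a](ρ[a/g](S)) ⋈[a=f] (T ⋈[e=b] R))) → 1

|E| = 1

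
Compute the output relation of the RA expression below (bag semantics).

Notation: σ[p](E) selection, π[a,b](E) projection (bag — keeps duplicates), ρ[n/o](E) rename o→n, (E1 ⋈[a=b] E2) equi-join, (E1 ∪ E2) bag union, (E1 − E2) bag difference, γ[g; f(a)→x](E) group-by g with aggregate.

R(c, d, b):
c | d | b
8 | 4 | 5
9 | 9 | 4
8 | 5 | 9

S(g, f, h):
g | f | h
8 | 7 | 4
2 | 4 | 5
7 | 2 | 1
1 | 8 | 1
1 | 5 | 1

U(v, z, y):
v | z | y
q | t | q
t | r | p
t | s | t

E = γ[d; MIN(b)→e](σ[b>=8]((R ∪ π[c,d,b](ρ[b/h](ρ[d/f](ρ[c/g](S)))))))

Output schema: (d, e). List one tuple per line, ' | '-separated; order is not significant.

Per-node cardinality:
  R → 3
  S → 5
  ρ[c/g](S) → 5
  ρ[d/f](ρ[c/g](S)) → 5
  ρ[b/h](ρ[d/f](ρ[c/g](S))) → 5
  π[c,d,b](ρ[b/h](ρ[d/f](ρ[c/g](S)))) → 5
  (R ∪ π[c,d,b](ρ[b/h](ρ[d/f](ρ[c/g](S))))) → 8
  σ[b>=8]((R ∪ π[c,d,b](ρ[b/h](ρ[d/f](ρ[c/g](S)))))) → 1
  γ[d; MIN(b)→e](σ[b>=8]((R ∪ π[c,d,b](ρ[b/h](ρ[d/f](ρ[c/g](S))))))) → 1

== RESULT ==
d | e
5 | 9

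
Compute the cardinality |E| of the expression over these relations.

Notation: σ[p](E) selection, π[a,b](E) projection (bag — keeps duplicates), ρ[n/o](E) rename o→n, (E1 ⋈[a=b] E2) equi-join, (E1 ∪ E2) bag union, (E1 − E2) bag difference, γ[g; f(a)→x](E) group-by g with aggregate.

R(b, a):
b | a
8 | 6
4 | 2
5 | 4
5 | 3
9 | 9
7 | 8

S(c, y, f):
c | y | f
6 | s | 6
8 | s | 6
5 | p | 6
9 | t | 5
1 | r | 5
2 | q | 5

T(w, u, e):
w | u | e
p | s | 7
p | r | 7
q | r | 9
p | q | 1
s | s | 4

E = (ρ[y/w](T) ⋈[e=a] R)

Per-node cardinality:
  T → 5
  ρ[y/w](T) → 5
  R → 6
  (ρ[y/w](T) ⋈[e=a] R) → 2

|E| = 2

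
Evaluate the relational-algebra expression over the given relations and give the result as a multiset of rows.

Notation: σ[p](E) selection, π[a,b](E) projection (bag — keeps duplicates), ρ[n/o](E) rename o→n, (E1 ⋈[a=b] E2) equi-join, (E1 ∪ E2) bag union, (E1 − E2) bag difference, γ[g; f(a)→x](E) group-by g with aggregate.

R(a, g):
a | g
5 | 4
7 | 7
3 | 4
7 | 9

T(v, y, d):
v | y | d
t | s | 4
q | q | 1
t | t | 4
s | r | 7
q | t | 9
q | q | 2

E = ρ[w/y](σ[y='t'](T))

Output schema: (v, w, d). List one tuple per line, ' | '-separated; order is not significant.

Per-node cardinality:
  T → 6
  σ[y='t'](T) → 2
  ρ[w/y](σ[y='t'](T)) → 2

== RESULT ==
v | w | d
q | t | 9
t | t | 4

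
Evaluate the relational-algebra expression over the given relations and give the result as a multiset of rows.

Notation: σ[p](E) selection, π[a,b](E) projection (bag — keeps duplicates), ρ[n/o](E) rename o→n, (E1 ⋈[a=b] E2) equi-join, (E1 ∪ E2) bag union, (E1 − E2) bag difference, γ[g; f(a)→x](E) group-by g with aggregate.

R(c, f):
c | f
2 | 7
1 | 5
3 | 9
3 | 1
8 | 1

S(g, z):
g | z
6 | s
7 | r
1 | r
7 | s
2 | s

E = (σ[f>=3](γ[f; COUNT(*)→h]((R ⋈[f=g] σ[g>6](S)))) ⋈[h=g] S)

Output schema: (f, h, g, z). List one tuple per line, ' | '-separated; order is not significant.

Subexpression sizes:
  R → 5
  S → 5
  σ[g>6](S) → 2
  (R ⋈[f=g] σ[g>6](S)) → 2
  γ[f; COUNT(*)→h]((R ⋈[f=g] σ[g>6](S))) → 1
  σ[f>=3](γ[f; COUNT(*)→h]((R ⋈[f=g] σ[g>6](S)))) → 1
  S → 5
  (σ[f>=3](γ[f; COUNT(*)→h]((R ⋈[f=g] σ[g>6](S)))) ⋈[h=g] S) → 1

== RESULT ==
f | h | g | z
7 | 2 | 2 | s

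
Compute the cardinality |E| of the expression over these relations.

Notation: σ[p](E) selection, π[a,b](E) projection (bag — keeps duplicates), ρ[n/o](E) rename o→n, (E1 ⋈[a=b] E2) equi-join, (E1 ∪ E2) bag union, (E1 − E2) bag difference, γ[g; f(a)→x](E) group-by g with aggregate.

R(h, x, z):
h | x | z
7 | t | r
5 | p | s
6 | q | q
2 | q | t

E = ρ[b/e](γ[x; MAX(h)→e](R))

Per-node cardinality:
  R → 4
  γ[x; MAX(h)→e](R) → 3
  ρ[b/e](γ[x; MAX(h)→e](R)) → 3

|E| = 3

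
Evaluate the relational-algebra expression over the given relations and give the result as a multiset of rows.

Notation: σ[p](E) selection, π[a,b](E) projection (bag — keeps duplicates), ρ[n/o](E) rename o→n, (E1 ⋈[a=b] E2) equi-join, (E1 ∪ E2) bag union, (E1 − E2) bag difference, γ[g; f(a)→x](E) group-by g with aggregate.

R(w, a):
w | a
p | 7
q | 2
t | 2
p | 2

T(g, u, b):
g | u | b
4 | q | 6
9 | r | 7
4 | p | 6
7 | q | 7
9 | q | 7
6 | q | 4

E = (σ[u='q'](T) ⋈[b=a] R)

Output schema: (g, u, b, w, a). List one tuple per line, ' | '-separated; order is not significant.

Per-node cardinality:
  T → 6
  σ[u='q'](T) → 4
  R → 4
  (σ[u='q'](T) ⋈[b=a] R) → 2

== RESULT ==
g | u | b | w | a
7 | q | 7 | p | 7
9 | q | 7 | p | 7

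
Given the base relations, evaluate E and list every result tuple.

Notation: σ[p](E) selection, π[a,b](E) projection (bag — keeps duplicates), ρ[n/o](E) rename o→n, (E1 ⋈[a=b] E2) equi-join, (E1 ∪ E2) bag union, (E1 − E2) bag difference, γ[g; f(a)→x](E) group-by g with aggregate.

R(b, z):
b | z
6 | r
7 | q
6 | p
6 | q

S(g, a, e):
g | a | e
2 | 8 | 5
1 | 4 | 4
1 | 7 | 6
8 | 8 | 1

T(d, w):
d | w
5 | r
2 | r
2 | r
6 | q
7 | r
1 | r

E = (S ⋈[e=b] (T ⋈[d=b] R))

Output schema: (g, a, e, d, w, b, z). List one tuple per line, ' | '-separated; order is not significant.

Per-node cardinality:
  S → 4
  T → 6
  R → 4
  (T ⋈[d=b] R) → 4
  (S ⋈[e=b] (T ⋈[d=b] R)) → 3

== RESULT ==
g | a | e | d | w | b | z
1 | 7 | 6 | 6 | q | 6 | p
1 | 7 | 6 | 6 | q | 6 | q
1 | 7 | 6 | 6 | q | 6 | r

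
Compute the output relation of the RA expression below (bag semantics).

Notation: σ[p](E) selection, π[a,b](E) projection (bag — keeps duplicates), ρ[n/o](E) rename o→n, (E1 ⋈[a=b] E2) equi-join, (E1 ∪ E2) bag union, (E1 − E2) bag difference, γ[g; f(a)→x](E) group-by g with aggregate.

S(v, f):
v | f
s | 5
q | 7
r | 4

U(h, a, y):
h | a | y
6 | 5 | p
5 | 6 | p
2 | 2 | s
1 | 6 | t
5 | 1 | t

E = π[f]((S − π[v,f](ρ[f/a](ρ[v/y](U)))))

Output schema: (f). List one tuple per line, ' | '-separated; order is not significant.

Stepwise |·|:
  S → 3
  U → 5
  ρ[v/y](U) → 5
  ρ[f/a](ρ[v/y](U)) → 5
  π[v,f](ρ[f/a](ρ[v/y](U))) → 5
  (S − π[v,f](ρ[f/a](ρ[v/y](U)))) → 3
  π[f]((S − π[v,f](ρ[f/a](ρ[v/y](U))))) → 3

== RESULT ==
f
4
5
7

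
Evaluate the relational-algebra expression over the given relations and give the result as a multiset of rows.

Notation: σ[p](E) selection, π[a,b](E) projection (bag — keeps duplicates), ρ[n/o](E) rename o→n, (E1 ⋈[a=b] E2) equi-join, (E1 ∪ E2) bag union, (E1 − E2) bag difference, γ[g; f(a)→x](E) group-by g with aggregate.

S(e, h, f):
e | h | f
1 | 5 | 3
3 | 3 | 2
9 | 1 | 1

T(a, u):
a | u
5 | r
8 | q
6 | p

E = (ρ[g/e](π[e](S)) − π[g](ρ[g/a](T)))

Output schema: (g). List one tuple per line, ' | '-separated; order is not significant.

Stepwise |·|:
  S → 3
  π[e](S) → 3
  ρ[g/e](π[e](S)) → 3
  T → 3
  ρ[g/a](T) → 3
  π[g](ρ[g/a](T)) → 3
  (ρ[g/e](π[e](S)) − π[g](ρ[g/a](T))) → 3

== RESULT ==
g
1
3
9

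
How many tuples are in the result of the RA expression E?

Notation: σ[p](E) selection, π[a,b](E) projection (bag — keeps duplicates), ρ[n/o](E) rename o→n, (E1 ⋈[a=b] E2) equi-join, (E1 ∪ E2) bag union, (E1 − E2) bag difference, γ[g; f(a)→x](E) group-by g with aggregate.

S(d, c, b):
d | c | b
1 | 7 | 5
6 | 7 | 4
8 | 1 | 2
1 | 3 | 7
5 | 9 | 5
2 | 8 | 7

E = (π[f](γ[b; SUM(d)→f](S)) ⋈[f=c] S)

Per-node cardinality:
  S → 6
  γ[b; SUM(d)→f](S) → 4
  π[f](γ[b; SUM(d)→f](S)) → 4
  S → 6
  (π[f](γ[b; SUM(d)→f](S)) ⋈[f=c] S) → 2

|E| = 2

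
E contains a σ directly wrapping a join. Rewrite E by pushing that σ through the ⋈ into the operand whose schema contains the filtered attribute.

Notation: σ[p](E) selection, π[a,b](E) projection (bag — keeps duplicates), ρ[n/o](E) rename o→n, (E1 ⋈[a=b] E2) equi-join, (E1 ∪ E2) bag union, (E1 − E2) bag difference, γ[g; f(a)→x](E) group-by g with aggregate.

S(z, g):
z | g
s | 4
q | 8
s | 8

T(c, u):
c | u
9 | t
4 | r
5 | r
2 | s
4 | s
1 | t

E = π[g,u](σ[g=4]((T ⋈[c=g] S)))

σ filters on g, owned by the right side.
E' = π[g,u]((T ⋈[c=g] σ[g=4](S)))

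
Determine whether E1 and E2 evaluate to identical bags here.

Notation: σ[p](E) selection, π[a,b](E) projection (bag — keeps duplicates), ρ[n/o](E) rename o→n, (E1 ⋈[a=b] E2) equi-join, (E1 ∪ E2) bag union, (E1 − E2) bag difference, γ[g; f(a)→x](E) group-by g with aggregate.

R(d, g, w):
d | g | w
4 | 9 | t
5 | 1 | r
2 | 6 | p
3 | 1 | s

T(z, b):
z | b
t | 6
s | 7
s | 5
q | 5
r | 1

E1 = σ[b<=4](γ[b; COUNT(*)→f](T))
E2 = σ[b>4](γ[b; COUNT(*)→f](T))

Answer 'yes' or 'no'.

E1 subexpression sizes:
  T → 5
  γ[b; COUNT(*)→f](T) → 4
  σ[b<=4](γ[b; COUNT(*)→f](T)) → 1
E2 subexpression sizes:
  T → 5
  γ[b; COUNT(*)→f](T) → 4
  σ[b>4](γ[b; COUNT(*)→f](T)) → 3

E1 result:
b | f
1 | 1
E2 result:
b | f
5 | 2
6 | 1
7 | 1
Witness: (6, 1) appears 0× in E1 but 1× in E2.

no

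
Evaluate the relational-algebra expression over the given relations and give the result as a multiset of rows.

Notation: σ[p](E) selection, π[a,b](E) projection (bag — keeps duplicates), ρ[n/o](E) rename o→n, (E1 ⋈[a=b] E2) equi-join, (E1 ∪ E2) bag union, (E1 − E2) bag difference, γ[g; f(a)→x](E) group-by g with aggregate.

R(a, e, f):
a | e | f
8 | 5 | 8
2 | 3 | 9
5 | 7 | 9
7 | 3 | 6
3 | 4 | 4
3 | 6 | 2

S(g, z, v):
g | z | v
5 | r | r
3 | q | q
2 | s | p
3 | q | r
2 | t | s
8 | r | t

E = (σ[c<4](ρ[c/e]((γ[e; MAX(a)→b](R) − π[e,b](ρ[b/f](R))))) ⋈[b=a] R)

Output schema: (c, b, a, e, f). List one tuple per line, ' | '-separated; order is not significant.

Per-node cardinality:
  R → 6
  γ[e; MAX(a)→b](R) → 5
  R → 6
  ρ[b/f](R) → 6
  π[e,b](ρ[b/f](R)) → 6
  (γ[e; MAX(a)→b](R) − π[e,b](ρ[b/f](R))) → 4
  ρ[c/e]((γ[e; MAX(a)→b](R) − π[e,b](ρ[b/f](R)))) → 4
  σ[c<4](ρ[c/e]((γ[e; MAX(a)→b](R) − π[e,b](ρ[b/f](R))))) → 1
  R → 6
  (σ[c<4](ρ[c/e]((γ[e; MAX(a)→b](R) − π[e,b](ρ[b/f](R))))) ⋈[b=a] R) → 1

== RESULT ==
c | b | a | e | f
3 | 7 | 7 | 3 | 6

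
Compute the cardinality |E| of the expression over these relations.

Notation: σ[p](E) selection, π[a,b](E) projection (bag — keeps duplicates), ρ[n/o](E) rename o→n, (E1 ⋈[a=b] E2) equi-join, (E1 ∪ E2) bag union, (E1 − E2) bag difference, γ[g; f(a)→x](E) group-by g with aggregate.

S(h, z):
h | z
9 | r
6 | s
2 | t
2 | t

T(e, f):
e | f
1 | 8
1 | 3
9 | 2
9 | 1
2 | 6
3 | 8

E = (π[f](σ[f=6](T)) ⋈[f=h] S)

Row counts bottom-up:
  T → 6
  σ[f=6](T) → 1
  π[f](σ[f=6](T)) → 1
  S → 4
  (π[f](σ[f=6](T)) ⋈[f=h] S) → 1

|E| = 1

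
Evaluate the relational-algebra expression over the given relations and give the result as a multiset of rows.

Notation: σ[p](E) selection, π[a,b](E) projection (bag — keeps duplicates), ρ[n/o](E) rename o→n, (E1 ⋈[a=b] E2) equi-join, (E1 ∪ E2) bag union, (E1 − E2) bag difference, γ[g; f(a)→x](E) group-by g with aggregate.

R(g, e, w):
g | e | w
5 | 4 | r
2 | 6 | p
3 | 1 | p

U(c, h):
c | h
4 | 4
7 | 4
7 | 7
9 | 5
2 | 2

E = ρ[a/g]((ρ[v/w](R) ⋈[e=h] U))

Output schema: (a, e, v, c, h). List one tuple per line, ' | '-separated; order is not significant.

Per-node cardinality:
  R → 3
  ρ[v/w](R) → 3
  U → 5
  (ρ[v/w](R) ⋈[e=h] U) → 2
  ρ[a/g]((ρ[v/w](R) ⋈[e=h] U)) → 2

== RESULT ==
a | e | v | c | h
5 | 4 | r | 4 | 4
5 | 4 | r | 7 | 4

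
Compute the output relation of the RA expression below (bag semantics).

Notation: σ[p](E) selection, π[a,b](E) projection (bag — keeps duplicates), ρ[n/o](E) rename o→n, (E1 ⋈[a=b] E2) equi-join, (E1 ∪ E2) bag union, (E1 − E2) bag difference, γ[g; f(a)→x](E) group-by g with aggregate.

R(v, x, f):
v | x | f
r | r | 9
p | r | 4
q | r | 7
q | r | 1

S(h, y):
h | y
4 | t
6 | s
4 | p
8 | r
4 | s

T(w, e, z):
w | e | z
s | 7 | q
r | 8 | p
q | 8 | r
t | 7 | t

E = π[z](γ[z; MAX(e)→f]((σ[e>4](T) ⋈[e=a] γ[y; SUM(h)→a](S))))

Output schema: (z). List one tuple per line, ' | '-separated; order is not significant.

Per-node cardinality:
  T → 4
  σ[e>4](T) → 4
  S → 5
  γ[y; SUM(h)→a](S) → 4
  (σ[e>4](T) ⋈[e=a] γ[y; SUM(h)→a](S)) → 2
  γ[z; MAX(e)→f]((σ[e>4](T) ⋈[e=a] γ[y; SUM(h)→a](S))) → 2
  π[z](γ[z; MAX(e)→f]((σ[e>4](T) ⋈[e=a] γ[y; SUM(h)→a](S)))) → 2

== RESULT ==
z
p
r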